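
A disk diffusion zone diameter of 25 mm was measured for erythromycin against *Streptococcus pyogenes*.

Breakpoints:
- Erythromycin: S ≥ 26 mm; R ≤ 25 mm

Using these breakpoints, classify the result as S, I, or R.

R

Erythromycin (25 mm) ≤ 25 mm → Resistant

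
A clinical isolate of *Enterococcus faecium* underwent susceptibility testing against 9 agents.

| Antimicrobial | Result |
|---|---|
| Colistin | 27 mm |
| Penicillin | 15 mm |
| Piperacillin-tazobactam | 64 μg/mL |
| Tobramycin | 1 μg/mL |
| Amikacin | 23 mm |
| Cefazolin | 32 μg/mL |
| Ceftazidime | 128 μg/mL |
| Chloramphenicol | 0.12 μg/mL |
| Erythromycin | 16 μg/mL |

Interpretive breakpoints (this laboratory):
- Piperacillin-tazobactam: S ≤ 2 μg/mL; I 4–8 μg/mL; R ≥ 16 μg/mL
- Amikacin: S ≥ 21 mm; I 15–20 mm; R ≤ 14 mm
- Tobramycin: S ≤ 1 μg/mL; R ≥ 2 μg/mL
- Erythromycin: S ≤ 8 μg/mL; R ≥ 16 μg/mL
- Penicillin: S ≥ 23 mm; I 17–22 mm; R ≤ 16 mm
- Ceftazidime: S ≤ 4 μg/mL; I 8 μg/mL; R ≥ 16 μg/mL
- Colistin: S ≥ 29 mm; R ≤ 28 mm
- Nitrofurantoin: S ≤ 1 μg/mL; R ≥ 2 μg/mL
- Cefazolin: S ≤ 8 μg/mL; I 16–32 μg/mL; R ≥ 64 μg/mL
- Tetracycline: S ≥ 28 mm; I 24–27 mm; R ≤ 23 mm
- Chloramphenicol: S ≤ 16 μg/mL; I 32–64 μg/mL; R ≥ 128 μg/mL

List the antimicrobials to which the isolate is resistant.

colistin, penicillin, piperacillin-tazobactam, ceftazidime, erythromycin

Colistin: 27 mm is ≤ 28 mm → Resistant
Penicillin (15 mm) ≤ 16 mm → resistant
Piperacillin-tazobactam (64 μg/mL) ≥ 16 μg/mL ⇒ resistant
Tobramycin 1 μg/mL: ≤ 1 μg/mL ⇒ Susceptible
Amikacin 23 mm: ≥ 21 mm — susceptible
Cefazolin: 32 μg/mL is in 16–32 μg/mL ⇒ intermediate
Ceftazidime: 128 μg/mL is ≥ 16 μg/mL ⇒ R
Chloramphenicol (0.12 μg/mL) ≤ 16 μg/mL — susceptible
Erythromycin (16 μg/mL) ≥ 16 μg/mL — Resistant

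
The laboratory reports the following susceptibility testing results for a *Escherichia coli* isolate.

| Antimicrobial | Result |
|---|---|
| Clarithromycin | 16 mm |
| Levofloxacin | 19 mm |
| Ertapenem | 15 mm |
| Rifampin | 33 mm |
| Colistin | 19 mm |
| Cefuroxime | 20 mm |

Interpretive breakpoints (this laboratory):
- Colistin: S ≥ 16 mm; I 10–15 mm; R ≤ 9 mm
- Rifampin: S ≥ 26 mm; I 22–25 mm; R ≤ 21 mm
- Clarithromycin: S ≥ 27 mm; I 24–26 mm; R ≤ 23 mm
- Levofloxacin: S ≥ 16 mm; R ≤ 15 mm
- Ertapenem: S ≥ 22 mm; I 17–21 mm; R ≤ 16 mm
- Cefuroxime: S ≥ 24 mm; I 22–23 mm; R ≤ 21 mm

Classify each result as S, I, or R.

Clarithromycin 16 mm: ≤ 23 mm — Resistant
Levofloxacin (19 mm) ≥ 16 mm — S
Ertapenem 15 mm: ≤ 16 mm → R
Rifampin 33 mm: ≥ 26 mm → Susceptible
Colistin 19 mm: ≥ 16 mm → S
Cefuroxime 20 mm: ≤ 21 mm → Resistant

R, S, R, S, S, R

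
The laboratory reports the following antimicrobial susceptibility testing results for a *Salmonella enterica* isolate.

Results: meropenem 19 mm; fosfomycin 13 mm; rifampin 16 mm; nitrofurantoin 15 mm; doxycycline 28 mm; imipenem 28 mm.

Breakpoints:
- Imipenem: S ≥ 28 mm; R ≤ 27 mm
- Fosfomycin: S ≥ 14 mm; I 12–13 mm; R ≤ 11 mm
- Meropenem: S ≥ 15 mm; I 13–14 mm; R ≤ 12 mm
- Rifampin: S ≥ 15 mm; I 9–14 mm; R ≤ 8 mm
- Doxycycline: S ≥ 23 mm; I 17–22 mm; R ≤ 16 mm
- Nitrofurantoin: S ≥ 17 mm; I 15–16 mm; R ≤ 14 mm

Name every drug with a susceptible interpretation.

Meropenem 19 mm: ≥ 15 mm — susceptible
Fosfomycin (13 mm) in 12–13 mm ⇒ intermediate
Rifampin: 16 mm is ≥ 15 mm ⇒ Susceptible
Nitrofurantoin (15 mm) in 15–16 mm — Intermediate
Doxycycline: 28 mm is ≥ 23 mm ⇒ S
Imipenem (28 mm) ≥ 28 mm ⇒ S

meropenem, rifampin, doxycycline, imipenem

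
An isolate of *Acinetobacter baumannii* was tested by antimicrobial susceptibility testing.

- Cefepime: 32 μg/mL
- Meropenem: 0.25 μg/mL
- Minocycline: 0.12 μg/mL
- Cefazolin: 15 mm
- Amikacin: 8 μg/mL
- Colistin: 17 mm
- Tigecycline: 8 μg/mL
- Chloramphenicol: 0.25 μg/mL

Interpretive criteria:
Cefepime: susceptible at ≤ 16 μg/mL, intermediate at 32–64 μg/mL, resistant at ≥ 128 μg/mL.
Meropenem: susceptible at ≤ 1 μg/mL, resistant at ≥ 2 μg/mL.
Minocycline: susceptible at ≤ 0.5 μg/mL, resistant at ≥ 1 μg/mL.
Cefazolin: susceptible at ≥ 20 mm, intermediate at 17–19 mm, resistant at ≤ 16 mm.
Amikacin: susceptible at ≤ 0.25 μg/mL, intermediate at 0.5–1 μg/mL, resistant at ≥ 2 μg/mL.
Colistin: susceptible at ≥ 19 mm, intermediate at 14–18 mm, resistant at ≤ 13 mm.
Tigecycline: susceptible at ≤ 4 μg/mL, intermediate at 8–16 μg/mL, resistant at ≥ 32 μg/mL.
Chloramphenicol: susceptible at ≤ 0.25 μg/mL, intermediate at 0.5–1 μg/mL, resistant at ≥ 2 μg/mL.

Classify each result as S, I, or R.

I, S, S, R, R, I, I, S

Cefepime (32 μg/mL) in 32–64 μg/mL — Intermediate
Meropenem: 0.25 μg/mL is ≤ 1 μg/mL → Susceptible
Minocycline (0.12 μg/mL) ≤ 0.5 μg/mL — susceptible
Cefazolin 15 mm: ≤ 16 mm ⇒ resistant
Amikacin 8 μg/mL: ≥ 2 μg/mL — R
Colistin (17 mm) in 14–18 mm → Intermediate
Tigecycline: 8 μg/mL is in 8–16 μg/mL — intermediate
Chloramphenicol 0.25 μg/mL: ≤ 0.25 μg/mL → Susceptible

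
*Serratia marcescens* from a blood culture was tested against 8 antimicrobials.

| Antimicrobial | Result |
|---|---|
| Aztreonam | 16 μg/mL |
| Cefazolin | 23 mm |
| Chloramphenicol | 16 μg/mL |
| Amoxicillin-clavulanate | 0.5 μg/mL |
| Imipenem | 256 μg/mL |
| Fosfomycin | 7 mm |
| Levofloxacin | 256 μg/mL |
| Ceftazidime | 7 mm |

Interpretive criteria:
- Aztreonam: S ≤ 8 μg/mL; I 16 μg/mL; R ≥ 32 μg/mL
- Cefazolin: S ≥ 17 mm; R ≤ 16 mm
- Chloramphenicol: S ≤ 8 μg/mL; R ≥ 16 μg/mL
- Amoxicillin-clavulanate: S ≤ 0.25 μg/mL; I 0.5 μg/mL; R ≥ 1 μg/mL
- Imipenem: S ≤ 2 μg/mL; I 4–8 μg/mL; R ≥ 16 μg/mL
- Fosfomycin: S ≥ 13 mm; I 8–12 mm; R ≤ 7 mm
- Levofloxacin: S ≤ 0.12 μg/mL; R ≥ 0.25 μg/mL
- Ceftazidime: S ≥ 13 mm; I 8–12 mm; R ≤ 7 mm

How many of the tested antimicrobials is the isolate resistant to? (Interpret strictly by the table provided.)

Aztreonam (16 μg/mL) = 16 μg/mL — Intermediate
Cefazolin (23 mm) ≥ 17 mm ⇒ S
Chloramphenicol 16 μg/mL: ≥ 16 μg/mL — R
Amoxicillin-clavulanate (0.5 μg/mL) = 0.5 μg/mL → I
Imipenem 256 μg/mL: ≥ 16 μg/mL → Resistant
Fosfomycin 7 mm: ≤ 7 mm — R
Levofloxacin 256 μg/mL: ≥ 0.25 μg/mL — R
Ceftazidime (7 mm) ≤ 7 mm → R
Resistant: 5

5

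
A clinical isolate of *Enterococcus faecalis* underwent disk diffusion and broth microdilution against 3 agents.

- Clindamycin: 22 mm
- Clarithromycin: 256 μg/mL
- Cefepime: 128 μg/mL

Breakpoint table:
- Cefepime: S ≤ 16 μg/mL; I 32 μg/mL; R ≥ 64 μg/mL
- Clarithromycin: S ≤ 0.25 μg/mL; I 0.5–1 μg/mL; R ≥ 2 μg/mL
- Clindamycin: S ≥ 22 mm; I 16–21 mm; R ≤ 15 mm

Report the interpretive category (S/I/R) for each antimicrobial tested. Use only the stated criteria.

S, R, R

Clindamycin (22 mm) ≥ 22 mm — S
Clarithromycin: 256 μg/mL is ≥ 2 μg/mL → resistant
Cefepime: 128 μg/mL is ≥ 64 μg/mL ⇒ Resistant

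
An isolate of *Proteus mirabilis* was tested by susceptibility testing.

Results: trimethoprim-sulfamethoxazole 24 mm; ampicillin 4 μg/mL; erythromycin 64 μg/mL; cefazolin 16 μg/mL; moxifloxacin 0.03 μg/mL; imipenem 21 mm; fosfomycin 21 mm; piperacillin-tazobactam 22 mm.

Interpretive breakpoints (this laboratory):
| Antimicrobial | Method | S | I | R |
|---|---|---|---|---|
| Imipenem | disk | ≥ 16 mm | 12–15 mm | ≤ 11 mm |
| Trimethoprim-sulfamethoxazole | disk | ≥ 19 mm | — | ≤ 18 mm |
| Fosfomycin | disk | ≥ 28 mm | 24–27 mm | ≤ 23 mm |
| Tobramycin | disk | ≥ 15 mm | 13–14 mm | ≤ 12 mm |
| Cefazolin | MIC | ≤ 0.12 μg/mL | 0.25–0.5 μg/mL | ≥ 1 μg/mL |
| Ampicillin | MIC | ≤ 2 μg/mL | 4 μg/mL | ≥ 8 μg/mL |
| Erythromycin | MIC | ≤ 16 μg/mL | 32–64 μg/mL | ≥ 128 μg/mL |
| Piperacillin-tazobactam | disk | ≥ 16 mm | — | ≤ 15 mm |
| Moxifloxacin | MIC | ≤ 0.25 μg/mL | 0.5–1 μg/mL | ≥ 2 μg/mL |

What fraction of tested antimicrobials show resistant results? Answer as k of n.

2 of 8

Trimethoprim-sulfamethoxazole 24 mm: ≥ 19 mm — Susceptible
Ampicillin 4 μg/mL: = 4 μg/mL → Intermediate
Erythromycin (64 μg/mL) in 32–64 μg/mL — I
Cefazolin: 16 μg/mL is ≥ 1 μg/mL → R
Moxifloxacin: 0.03 μg/mL is ≤ 0.25 μg/mL — susceptible
Imipenem (21 mm) ≥ 16 mm ⇒ Susceptible
Fosfomycin: 21 mm is ≤ 23 mm — Resistant
Piperacillin-tazobactam 22 mm: ≥ 16 mm — Susceptible
Resistant: 2/8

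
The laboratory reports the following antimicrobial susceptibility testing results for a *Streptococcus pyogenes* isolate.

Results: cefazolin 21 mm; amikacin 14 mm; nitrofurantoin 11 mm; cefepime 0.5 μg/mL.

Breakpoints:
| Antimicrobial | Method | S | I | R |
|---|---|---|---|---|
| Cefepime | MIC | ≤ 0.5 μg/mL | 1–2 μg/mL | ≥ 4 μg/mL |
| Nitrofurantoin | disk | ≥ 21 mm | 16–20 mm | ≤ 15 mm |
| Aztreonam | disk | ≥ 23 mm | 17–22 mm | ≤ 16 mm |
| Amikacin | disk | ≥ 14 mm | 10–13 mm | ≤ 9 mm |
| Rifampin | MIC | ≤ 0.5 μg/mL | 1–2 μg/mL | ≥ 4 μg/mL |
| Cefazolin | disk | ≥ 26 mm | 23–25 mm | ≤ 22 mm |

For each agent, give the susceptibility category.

Cefazolin (21 mm) ≤ 22 mm — resistant
Amikacin (14 mm) ≥ 14 mm → Susceptible
Nitrofurantoin 11 mm: ≤ 15 mm — Resistant
Cefepime: 0.5 μg/mL is ≤ 0.5 μg/mL ⇒ S

R, S, R, S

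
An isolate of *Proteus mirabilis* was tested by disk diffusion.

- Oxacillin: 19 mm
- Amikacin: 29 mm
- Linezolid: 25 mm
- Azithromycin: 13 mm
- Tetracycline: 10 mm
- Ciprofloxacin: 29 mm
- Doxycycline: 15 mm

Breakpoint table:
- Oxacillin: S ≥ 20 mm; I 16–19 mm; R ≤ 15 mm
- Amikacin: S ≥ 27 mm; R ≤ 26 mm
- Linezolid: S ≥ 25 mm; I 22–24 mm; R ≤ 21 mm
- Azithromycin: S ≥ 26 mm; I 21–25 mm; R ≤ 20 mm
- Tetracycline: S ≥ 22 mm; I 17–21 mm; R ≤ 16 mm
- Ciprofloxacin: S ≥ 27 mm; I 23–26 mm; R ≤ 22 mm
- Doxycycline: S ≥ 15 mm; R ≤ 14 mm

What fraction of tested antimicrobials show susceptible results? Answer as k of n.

Oxacillin: 19 mm is in 16–19 mm ⇒ I
Amikacin: 29 mm is ≥ 27 mm — susceptible
Linezolid 25 mm: ≥ 25 mm ⇒ Susceptible
Azithromycin: 13 mm is ≤ 20 mm — Resistant
Tetracycline: 10 mm is ≤ 16 mm → Resistant
Ciprofloxacin: 29 mm is ≥ 27 mm ⇒ Susceptible
Doxycycline (15 mm) ≥ 15 mm → susceptible
Susceptible: 4/7

4 of 7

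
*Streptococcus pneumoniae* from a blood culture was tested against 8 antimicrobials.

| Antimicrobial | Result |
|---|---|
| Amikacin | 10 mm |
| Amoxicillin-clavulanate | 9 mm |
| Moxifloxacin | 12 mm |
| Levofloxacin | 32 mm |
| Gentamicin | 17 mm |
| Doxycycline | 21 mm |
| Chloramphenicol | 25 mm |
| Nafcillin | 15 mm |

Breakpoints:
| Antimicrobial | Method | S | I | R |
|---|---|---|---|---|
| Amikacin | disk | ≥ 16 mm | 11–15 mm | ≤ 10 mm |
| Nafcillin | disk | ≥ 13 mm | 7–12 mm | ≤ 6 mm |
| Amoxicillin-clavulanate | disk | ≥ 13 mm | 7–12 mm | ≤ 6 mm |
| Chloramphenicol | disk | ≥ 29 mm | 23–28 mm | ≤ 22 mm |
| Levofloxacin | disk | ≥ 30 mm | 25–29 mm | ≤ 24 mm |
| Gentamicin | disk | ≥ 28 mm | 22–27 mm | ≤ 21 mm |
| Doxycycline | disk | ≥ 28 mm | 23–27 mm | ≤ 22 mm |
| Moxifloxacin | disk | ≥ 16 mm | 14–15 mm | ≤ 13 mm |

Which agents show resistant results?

Amikacin: 10 mm is ≤ 10 mm ⇒ Resistant
Amoxicillin-clavulanate: 9 mm is in 7–12 mm ⇒ intermediate
Moxifloxacin (12 mm) ≤ 13 mm — Resistant
Levofloxacin (32 mm) ≥ 30 mm — Susceptible
Gentamicin: 17 mm is ≤ 21 mm ⇒ resistant
Doxycycline: 21 mm is ≤ 22 mm — R
Chloramphenicol (25 mm) in 23–28 mm — Intermediate
Nafcillin (15 mm) ≥ 13 mm → susceptible

amikacin, moxifloxacin, gentamicin, doxycycline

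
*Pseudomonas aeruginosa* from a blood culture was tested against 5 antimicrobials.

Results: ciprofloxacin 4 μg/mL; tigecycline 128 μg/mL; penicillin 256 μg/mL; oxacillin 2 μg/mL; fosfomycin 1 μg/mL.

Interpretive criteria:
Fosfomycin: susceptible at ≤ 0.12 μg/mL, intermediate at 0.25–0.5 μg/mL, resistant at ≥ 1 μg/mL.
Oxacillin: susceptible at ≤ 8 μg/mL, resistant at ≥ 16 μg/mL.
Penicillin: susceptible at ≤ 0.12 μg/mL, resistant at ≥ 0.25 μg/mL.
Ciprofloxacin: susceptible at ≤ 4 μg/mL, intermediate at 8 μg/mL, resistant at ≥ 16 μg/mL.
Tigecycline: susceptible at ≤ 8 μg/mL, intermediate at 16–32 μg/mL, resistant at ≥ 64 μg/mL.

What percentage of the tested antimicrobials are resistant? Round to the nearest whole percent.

60%

Ciprofloxacin: 4 μg/mL is ≤ 4 μg/mL → Susceptible
Tigecycline 128 μg/mL: ≥ 64 μg/mL — R
Penicillin: 256 μg/mL is ≥ 0.25 μg/mL — R
Oxacillin 2 μg/mL: ≤ 8 μg/mL — Susceptible
Fosfomycin (1 μg/mL) ≥ 1 μg/mL — R
Resistant: 3/5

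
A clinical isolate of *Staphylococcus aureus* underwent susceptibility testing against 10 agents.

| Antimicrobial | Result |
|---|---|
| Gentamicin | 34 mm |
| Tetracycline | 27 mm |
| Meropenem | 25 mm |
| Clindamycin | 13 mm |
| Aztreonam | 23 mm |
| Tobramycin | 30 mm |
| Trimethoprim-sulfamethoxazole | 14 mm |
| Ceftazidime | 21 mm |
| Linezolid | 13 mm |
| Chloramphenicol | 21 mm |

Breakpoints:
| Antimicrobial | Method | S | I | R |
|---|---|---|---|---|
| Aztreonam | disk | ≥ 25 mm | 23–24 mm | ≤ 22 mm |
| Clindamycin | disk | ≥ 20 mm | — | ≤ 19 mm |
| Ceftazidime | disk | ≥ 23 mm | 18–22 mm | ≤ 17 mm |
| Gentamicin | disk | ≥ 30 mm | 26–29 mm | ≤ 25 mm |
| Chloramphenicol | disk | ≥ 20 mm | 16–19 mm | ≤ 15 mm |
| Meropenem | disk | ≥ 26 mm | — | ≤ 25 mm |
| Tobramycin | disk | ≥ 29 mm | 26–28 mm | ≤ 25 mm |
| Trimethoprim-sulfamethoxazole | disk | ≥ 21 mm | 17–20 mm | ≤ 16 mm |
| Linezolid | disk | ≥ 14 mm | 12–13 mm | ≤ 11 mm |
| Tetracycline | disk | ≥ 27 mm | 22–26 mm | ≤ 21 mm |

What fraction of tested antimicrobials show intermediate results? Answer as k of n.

3 of 10

Gentamicin: 34 mm is ≥ 30 mm — S
Tetracycline (27 mm) ≥ 27 mm → susceptible
Meropenem: 25 mm is ≤ 25 mm — Resistant
Clindamycin (13 mm) ≤ 19 mm ⇒ Resistant
Aztreonam 23 mm: in 23–24 mm ⇒ I
Tobramycin (30 mm) ≥ 29 mm — Susceptible
Trimethoprim-sulfamethoxazole (14 mm) ≤ 16 mm → resistant
Ceftazidime (21 mm) in 18–22 mm → I
Linezolid 13 mm: in 12–13 mm — Intermediate
Chloramphenicol 21 mm: ≥ 20 mm — susceptible
Intermediate: 3/10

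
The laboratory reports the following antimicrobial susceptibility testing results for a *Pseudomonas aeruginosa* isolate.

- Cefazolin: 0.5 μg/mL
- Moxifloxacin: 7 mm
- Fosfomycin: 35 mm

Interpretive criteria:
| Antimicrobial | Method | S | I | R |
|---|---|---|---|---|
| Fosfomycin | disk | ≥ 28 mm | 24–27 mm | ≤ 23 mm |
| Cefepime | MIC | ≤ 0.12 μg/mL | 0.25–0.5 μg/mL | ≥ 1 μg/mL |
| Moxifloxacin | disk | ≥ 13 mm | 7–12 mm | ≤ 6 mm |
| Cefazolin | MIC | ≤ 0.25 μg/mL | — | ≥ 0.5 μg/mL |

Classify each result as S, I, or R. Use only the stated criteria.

Cefazolin: 0.5 μg/mL is ≥ 0.5 μg/mL — resistant
Moxifloxacin (7 mm) in 7–12 mm → I
Fosfomycin 35 mm: ≥ 28 mm → susceptible

R, I, S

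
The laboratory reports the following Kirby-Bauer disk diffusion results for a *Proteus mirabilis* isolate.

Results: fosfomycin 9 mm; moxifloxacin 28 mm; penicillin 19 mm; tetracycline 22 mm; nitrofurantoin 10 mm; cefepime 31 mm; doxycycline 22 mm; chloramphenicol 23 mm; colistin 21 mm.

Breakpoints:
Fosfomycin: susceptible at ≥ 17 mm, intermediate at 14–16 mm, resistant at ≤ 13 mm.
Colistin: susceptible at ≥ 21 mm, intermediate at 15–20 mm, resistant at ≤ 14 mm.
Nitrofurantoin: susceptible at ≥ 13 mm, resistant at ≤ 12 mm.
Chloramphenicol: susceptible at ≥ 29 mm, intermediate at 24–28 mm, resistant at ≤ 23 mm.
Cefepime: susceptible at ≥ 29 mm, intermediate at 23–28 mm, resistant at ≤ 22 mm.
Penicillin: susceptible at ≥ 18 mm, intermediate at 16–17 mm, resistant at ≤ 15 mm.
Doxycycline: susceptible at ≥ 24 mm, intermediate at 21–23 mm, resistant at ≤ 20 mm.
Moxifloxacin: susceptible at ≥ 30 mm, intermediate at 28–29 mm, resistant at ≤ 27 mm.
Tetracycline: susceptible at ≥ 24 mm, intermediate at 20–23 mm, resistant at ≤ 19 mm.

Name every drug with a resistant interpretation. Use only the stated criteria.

Fosfomycin: 9 mm is ≤ 13 mm → Resistant
Moxifloxacin: 28 mm is in 28–29 mm ⇒ intermediate
Penicillin 19 mm: ≥ 18 mm → susceptible
Tetracycline: 22 mm is in 20–23 mm → intermediate
Nitrofurantoin (10 mm) ≤ 12 mm → R
Cefepime (31 mm) ≥ 29 mm ⇒ Susceptible
Doxycycline 22 mm: in 21–23 mm — intermediate
Chloramphenicol: 23 mm is ≤ 23 mm ⇒ Resistant
Colistin: 21 mm is ≥ 21 mm ⇒ Susceptible

fosfomycin, nitrofurantoin, chloramphenicol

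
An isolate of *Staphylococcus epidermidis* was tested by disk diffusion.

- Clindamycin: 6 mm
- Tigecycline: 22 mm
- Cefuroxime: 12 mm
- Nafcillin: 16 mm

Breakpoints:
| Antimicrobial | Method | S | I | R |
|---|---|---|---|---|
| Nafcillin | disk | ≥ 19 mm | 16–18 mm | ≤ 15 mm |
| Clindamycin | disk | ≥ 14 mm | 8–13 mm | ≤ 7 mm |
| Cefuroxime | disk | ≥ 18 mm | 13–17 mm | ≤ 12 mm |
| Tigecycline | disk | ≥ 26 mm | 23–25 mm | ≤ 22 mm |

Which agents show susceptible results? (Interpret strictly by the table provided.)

none

Clindamycin 6 mm: ≤ 7 mm — Resistant
Tigecycline 22 mm: ≤ 22 mm ⇒ R
Cefuroxime: 12 mm is ≤ 12 mm ⇒ Resistant
Nafcillin 16 mm: in 16–18 mm → Intermediate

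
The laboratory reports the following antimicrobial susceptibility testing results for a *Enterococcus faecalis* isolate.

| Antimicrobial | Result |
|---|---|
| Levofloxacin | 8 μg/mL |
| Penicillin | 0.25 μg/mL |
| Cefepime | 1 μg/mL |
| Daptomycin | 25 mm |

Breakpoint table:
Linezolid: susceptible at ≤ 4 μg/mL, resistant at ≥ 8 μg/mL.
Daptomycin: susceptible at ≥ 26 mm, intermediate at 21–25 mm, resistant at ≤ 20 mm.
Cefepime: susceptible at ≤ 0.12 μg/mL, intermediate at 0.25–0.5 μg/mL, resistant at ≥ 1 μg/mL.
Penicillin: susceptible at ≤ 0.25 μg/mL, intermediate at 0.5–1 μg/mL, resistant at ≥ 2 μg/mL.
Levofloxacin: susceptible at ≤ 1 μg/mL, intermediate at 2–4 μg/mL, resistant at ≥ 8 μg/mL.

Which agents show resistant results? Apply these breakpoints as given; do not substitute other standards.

levofloxacin, cefepime

Levofloxacin (8 μg/mL) ≥ 8 μg/mL — Resistant
Penicillin (0.25 μg/mL) ≤ 0.25 μg/mL — susceptible
Cefepime: 1 μg/mL is ≥ 1 μg/mL ⇒ R
Daptomycin: 25 mm is in 21–25 mm ⇒ intermediate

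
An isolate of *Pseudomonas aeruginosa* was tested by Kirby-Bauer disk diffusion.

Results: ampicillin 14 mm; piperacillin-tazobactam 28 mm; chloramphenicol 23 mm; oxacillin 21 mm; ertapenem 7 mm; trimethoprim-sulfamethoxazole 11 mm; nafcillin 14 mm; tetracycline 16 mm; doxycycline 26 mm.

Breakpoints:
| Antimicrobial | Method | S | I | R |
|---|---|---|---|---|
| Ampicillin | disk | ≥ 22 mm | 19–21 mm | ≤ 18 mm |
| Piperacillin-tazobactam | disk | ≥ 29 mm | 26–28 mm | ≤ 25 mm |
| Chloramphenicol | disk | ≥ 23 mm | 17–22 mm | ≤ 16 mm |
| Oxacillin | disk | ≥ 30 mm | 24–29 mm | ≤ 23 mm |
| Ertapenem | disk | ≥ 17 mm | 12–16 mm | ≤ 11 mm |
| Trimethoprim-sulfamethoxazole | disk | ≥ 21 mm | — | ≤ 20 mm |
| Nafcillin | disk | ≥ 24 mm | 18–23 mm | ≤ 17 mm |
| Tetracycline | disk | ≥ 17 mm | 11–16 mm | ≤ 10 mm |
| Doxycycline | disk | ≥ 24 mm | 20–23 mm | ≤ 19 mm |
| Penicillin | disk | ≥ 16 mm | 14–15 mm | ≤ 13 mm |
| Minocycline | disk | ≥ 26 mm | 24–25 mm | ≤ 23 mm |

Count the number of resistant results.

5

Ampicillin (14 mm) ≤ 18 mm ⇒ Resistant
Piperacillin-tazobactam: 28 mm is in 26–28 mm — Intermediate
Chloramphenicol (23 mm) ≥ 23 mm → susceptible
Oxacillin 21 mm: ≤ 23 mm — R
Ertapenem: 7 mm is ≤ 11 mm — resistant
Trimethoprim-sulfamethoxazole (11 mm) ≤ 20 mm → Resistant
Nafcillin: 14 mm is ≤ 17 mm — Resistant
Tetracycline (16 mm) in 11–16 mm → intermediate
Doxycycline 26 mm: ≥ 24 mm — S
Resistant: 5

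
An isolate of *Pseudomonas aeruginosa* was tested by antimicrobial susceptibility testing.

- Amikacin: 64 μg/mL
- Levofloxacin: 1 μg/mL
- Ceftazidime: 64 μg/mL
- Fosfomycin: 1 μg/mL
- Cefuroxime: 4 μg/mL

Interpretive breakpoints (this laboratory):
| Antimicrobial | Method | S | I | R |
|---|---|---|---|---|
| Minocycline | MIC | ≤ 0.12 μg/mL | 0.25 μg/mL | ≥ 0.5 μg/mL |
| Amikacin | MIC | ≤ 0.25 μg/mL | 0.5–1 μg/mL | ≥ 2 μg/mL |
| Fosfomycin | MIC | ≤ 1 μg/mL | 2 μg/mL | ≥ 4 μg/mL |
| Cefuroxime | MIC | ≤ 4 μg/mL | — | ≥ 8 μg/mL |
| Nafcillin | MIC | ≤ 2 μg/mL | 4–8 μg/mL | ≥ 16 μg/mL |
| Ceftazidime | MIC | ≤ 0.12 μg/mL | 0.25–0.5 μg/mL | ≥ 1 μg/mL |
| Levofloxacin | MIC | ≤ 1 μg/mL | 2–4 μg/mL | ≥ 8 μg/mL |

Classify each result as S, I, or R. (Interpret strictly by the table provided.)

Amikacin (64 μg/mL) ≥ 2 μg/mL — Resistant
Levofloxacin 1 μg/mL: ≤ 1 μg/mL — susceptible
Ceftazidime (64 μg/mL) ≥ 1 μg/mL ⇒ R
Fosfomycin: 1 μg/mL is ≤ 1 μg/mL — Susceptible
Cefuroxime (4 μg/mL) ≤ 4 μg/mL ⇒ Susceptible

R, S, R, S, S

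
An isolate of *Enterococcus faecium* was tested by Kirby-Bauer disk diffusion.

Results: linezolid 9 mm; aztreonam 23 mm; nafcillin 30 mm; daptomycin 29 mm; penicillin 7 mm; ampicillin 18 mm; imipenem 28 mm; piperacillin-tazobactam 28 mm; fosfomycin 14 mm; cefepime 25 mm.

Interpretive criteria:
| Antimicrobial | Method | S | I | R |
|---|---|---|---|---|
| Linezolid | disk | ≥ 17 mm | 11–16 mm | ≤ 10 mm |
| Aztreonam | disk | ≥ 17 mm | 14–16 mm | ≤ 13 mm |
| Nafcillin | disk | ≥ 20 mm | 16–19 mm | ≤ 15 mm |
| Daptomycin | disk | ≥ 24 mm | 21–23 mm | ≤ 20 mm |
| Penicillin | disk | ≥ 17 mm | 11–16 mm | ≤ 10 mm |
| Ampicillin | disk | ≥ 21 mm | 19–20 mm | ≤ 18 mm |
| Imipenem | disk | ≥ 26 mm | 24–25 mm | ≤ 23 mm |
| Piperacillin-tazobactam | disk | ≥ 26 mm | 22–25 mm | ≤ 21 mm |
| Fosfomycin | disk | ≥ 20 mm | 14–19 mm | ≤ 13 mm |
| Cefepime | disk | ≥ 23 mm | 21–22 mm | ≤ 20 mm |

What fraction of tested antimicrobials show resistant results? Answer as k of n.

Linezolid (9 mm) ≤ 10 mm — R
Aztreonam 23 mm: ≥ 17 mm — Susceptible
Nafcillin 30 mm: ≥ 20 mm ⇒ Susceptible
Daptomycin: 29 mm is ≥ 24 mm → Susceptible
Penicillin (7 mm) ≤ 10 mm — Resistant
Ampicillin: 18 mm is ≤ 18 mm ⇒ resistant
Imipenem (28 mm) ≥ 26 mm → S
Piperacillin-tazobactam (28 mm) ≥ 26 mm — Susceptible
Fosfomycin: 14 mm is in 14–19 mm → Intermediate
Cefepime 25 mm: ≥ 23 mm ⇒ susceptible
Resistant: 3/10

3 of 10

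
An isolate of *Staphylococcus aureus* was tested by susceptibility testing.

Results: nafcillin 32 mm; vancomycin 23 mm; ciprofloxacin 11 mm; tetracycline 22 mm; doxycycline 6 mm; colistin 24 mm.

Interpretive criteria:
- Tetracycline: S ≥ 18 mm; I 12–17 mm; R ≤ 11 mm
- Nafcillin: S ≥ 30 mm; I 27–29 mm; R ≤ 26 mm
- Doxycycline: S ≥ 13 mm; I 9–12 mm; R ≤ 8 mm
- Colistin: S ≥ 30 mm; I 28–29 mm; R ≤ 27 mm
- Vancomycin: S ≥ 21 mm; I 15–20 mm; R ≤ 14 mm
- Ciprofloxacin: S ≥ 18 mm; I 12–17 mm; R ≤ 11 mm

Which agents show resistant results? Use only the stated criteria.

ciprofloxacin, doxycycline, colistin

Nafcillin: 32 mm is ≥ 30 mm — S
Vancomycin 23 mm: ≥ 21 mm ⇒ Susceptible
Ciprofloxacin 11 mm: ≤ 11 mm → Resistant
Tetracycline (22 mm) ≥ 18 mm ⇒ S
Doxycycline: 6 mm is ≤ 8 mm — resistant
Colistin 24 mm: ≤ 27 mm ⇒ R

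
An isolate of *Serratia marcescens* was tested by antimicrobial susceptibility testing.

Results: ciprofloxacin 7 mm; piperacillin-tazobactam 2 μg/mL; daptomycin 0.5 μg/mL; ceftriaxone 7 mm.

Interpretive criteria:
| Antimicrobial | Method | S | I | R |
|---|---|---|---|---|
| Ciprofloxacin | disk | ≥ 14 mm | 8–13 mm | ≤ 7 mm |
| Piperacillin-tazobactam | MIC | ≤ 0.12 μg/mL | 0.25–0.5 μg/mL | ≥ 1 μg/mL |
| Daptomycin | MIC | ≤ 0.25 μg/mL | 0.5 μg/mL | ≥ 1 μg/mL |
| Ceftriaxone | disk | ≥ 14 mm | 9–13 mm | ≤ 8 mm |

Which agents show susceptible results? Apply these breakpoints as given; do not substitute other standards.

Ciprofloxacin (7 mm) ≤ 7 mm — Resistant
Piperacillin-tazobactam: 2 μg/mL is ≥ 1 μg/mL — resistant
Daptomycin (0.5 μg/mL) = 0.5 μg/mL → I
Ceftriaxone 7 mm: ≤ 8 mm ⇒ Resistant

none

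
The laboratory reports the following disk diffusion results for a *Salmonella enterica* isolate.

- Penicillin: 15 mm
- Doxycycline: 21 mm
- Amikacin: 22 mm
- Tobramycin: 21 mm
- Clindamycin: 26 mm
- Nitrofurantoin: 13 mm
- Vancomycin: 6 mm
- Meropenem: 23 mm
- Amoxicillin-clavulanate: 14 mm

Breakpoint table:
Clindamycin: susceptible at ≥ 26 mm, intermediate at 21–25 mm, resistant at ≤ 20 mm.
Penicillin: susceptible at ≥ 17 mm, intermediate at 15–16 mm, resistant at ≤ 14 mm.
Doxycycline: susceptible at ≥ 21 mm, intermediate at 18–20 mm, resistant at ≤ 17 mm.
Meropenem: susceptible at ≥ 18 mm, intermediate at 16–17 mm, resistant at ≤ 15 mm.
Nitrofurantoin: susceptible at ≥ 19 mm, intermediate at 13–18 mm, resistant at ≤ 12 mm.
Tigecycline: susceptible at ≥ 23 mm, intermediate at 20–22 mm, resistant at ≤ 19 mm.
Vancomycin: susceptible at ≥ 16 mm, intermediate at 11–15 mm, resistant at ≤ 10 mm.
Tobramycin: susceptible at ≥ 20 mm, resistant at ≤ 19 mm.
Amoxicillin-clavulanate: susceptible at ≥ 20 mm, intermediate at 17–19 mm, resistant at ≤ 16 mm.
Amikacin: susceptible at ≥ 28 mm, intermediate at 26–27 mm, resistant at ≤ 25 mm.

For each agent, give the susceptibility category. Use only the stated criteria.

Penicillin 15 mm: in 15–16 mm ⇒ I
Doxycycline: 21 mm is ≥ 21 mm — susceptible
Amikacin (22 mm) ≤ 25 mm — R
Tobramycin 21 mm: ≥ 20 mm ⇒ Susceptible
Clindamycin 26 mm: ≥ 26 mm → S
Nitrofurantoin: 13 mm is in 13–18 mm ⇒ intermediate
Vancomycin (6 mm) ≤ 10 mm ⇒ resistant
Meropenem (23 mm) ≥ 18 mm ⇒ Susceptible
Amoxicillin-clavulanate 14 mm: ≤ 16 mm — R

I, S, R, S, S, I, R, S, R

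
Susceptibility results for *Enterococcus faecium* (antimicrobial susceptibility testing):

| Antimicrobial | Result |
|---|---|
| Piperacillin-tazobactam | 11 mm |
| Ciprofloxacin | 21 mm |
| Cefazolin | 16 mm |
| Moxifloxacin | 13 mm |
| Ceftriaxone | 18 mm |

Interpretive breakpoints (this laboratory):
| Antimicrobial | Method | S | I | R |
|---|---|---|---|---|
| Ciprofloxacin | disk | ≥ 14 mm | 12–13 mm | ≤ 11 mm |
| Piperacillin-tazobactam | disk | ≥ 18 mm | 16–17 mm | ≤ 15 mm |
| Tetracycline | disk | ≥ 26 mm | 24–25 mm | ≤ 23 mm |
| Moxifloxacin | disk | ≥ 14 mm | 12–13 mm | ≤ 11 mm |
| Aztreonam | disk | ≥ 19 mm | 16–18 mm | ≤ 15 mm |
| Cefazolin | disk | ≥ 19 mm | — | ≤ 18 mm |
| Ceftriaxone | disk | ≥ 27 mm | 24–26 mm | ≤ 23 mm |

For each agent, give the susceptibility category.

R, S, R, I, R

Piperacillin-tazobactam 11 mm: ≤ 15 mm — resistant
Ciprofloxacin (21 mm) ≥ 14 mm ⇒ susceptible
Cefazolin: 16 mm is ≤ 18 mm — Resistant
Moxifloxacin (13 mm) in 12–13 mm — Intermediate
Ceftriaxone (18 mm) ≤ 23 mm ⇒ Resistant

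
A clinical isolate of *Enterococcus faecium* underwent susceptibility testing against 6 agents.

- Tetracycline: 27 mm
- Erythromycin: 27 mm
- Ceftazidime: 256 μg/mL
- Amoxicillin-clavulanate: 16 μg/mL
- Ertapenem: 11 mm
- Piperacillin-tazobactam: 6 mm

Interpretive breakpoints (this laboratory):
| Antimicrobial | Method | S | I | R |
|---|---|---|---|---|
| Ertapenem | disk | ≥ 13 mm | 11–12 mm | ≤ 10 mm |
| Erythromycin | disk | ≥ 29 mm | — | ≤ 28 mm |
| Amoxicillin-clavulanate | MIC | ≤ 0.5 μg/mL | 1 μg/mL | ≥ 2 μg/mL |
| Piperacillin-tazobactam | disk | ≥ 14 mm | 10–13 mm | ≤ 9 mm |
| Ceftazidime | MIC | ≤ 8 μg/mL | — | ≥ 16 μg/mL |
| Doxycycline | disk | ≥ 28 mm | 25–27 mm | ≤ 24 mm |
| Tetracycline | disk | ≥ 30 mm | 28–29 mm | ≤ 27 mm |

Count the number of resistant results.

Tetracycline: 27 mm is ≤ 27 mm → R
Erythromycin (27 mm) ≤ 28 mm ⇒ resistant
Ceftazidime (256 μg/mL) ≥ 16 μg/mL — R
Amoxicillin-clavulanate: 16 μg/mL is ≥ 2 μg/mL → resistant
Ertapenem (11 mm) in 11–12 mm ⇒ Intermediate
Piperacillin-tazobactam: 6 mm is ≤ 9 mm → resistant
Resistant: 5

5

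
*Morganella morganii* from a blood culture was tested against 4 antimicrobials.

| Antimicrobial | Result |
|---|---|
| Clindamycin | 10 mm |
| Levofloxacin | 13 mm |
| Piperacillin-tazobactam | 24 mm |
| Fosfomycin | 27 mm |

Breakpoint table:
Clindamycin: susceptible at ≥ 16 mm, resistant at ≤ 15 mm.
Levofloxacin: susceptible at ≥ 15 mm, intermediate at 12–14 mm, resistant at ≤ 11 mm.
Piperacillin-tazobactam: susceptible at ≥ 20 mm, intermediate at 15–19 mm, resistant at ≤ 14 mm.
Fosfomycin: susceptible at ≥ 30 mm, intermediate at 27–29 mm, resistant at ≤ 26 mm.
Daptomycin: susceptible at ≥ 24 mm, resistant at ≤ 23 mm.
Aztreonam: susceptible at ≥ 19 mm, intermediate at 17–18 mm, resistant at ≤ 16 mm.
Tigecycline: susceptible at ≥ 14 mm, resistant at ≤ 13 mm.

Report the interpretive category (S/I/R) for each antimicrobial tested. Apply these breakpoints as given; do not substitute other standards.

Clindamycin 10 mm: ≤ 15 mm ⇒ Resistant
Levofloxacin 13 mm: in 12–14 mm → I
Piperacillin-tazobactam: 24 mm is ≥ 20 mm ⇒ S
Fosfomycin 27 mm: in 27–29 mm ⇒ Intermediate

R, I, S, I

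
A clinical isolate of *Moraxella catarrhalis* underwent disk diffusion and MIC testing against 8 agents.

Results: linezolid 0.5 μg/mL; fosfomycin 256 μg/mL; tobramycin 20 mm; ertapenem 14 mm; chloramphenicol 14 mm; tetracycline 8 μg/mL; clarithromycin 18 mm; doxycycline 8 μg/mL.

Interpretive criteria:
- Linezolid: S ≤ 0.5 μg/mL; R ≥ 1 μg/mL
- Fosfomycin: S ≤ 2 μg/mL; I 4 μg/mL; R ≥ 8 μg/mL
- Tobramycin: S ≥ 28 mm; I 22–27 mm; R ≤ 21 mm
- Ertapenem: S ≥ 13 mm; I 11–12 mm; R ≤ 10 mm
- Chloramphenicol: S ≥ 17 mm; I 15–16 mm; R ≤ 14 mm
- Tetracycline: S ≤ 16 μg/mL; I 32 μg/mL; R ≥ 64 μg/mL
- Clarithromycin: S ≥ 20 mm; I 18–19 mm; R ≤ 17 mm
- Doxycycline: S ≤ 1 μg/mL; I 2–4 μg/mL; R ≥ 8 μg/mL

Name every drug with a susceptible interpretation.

linezolid, ertapenem, tetracycline

Linezolid (0.5 μg/mL) ≤ 0.5 μg/mL → S
Fosfomycin 256 μg/mL: ≥ 8 μg/mL — resistant
Tobramycin: 20 mm is ≤ 21 mm ⇒ R
Ertapenem 14 mm: ≥ 13 mm — Susceptible
Chloramphenicol 14 mm: ≤ 14 mm → resistant
Tetracycline (8 μg/mL) ≤ 16 μg/mL ⇒ Susceptible
Clarithromycin: 18 mm is in 18–19 mm → intermediate
Doxycycline: 8 μg/mL is ≥ 8 μg/mL — Resistant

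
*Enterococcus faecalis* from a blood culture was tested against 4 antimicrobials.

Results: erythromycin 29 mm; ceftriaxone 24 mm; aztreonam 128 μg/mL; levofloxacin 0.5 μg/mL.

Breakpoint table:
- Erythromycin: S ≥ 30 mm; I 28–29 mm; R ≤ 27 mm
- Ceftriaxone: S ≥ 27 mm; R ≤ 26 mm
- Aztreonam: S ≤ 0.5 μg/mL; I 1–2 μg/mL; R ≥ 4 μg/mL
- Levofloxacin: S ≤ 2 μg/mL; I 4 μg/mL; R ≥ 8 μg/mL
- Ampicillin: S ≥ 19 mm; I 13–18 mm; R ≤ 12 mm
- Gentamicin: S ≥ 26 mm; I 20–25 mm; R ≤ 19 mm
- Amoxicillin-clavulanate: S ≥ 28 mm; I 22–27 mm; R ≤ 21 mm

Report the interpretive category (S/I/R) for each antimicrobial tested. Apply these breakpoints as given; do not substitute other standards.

Erythromycin: 29 mm is in 28–29 mm → I
Ceftriaxone: 24 mm is ≤ 26 mm — resistant
Aztreonam (128 μg/mL) ≥ 4 μg/mL — Resistant
Levofloxacin (0.5 μg/mL) ≤ 2 μg/mL — Susceptible

I, R, R, S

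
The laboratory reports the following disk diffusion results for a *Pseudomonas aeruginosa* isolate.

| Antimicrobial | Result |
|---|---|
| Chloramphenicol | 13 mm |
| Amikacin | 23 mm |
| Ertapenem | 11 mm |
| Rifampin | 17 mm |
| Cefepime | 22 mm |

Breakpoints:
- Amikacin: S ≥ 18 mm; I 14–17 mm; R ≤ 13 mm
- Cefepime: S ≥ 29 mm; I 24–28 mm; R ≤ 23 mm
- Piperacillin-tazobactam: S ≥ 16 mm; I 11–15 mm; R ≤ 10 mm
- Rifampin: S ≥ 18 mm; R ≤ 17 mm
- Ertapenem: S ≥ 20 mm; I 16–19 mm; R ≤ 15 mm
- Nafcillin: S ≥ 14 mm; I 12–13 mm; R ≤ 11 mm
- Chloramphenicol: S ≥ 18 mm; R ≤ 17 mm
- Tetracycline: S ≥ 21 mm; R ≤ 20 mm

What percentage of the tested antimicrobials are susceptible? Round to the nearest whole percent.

Chloramphenicol (13 mm) ≤ 17 mm — Resistant
Amikacin 23 mm: ≥ 18 mm — S
Ertapenem (11 mm) ≤ 15 mm — R
Rifampin 17 mm: ≤ 17 mm ⇒ resistant
Cefepime 22 mm: ≤ 23 mm ⇒ Resistant
Susceptible: 1/5

20%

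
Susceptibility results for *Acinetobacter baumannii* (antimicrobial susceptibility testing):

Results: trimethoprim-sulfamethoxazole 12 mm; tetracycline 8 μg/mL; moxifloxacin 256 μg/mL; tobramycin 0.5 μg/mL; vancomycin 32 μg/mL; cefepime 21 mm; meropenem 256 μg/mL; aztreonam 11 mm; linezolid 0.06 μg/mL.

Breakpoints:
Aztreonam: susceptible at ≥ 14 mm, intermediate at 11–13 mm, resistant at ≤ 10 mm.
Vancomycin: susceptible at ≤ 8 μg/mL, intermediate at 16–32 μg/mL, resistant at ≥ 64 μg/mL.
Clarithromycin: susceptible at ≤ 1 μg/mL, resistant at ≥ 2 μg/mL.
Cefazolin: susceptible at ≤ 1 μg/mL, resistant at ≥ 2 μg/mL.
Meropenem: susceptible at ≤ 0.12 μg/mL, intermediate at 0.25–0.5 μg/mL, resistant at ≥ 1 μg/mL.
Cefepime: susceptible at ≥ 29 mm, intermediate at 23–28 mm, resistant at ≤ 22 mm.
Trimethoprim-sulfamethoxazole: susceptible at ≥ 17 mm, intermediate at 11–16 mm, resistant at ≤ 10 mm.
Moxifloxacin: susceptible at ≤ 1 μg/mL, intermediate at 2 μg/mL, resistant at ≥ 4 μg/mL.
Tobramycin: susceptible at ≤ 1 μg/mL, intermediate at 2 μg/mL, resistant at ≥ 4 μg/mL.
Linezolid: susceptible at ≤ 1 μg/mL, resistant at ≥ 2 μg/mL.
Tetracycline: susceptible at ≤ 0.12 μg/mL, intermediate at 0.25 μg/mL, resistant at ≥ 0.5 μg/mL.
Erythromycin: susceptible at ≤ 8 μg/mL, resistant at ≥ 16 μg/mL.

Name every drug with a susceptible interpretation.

tobramycin, linezolid

Trimethoprim-sulfamethoxazole 12 mm: in 11–16 mm — intermediate
Tetracycline: 8 μg/mL is ≥ 0.5 μg/mL ⇒ Resistant
Moxifloxacin: 256 μg/mL is ≥ 4 μg/mL — resistant
Tobramycin: 0.5 μg/mL is ≤ 1 μg/mL → susceptible
Vancomycin (32 μg/mL) in 16–32 μg/mL — intermediate
Cefepime 21 mm: ≤ 22 mm — Resistant
Meropenem (256 μg/mL) ≥ 1 μg/mL → resistant
Aztreonam: 11 mm is in 11–13 mm → I
Linezolid 0.06 μg/mL: ≤ 1 μg/mL → susceptible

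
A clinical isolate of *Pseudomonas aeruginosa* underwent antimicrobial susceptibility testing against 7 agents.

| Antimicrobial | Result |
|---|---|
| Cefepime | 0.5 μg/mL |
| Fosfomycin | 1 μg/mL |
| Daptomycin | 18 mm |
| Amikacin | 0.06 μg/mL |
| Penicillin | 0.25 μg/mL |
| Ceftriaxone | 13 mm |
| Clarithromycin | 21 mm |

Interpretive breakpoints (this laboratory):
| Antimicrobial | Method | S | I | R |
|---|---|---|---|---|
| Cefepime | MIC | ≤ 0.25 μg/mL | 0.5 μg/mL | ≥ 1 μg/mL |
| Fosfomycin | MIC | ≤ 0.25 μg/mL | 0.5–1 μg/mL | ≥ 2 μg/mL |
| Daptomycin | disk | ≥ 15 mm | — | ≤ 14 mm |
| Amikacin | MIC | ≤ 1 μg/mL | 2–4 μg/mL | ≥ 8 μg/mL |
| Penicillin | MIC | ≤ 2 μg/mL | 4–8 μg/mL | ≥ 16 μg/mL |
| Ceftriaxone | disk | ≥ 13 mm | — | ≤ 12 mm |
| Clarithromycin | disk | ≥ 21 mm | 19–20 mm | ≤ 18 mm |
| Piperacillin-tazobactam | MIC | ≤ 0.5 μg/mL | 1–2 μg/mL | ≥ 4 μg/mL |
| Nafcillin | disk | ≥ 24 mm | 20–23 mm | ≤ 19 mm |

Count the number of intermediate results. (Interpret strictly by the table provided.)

2

Cefepime (0.5 μg/mL) = 0.5 μg/mL — intermediate
Fosfomycin (1 μg/mL) in 0.5–1 μg/mL ⇒ I
Daptomycin (18 mm) ≥ 15 mm → S
Amikacin (0.06 μg/mL) ≤ 1 μg/mL ⇒ Susceptible
Penicillin: 0.25 μg/mL is ≤ 2 μg/mL → Susceptible
Ceftriaxone 13 mm: ≥ 13 mm — susceptible
Clarithromycin (21 mm) ≥ 21 mm ⇒ S
Intermediate: 2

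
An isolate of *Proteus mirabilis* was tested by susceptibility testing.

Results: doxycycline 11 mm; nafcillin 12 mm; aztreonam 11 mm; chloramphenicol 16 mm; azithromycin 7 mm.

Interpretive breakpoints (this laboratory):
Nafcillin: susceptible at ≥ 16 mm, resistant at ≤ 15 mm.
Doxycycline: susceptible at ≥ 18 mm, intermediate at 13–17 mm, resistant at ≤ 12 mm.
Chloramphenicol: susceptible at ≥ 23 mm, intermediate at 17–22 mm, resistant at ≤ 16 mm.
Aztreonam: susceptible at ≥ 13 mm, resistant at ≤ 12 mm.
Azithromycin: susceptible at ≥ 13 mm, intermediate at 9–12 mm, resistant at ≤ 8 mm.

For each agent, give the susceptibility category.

R, R, R, R, R

Doxycycline 11 mm: ≤ 12 mm ⇒ resistant
Nafcillin: 12 mm is ≤ 15 mm — resistant
Aztreonam 11 mm: ≤ 12 mm → Resistant
Chloramphenicol: 16 mm is ≤ 16 mm ⇒ Resistant
Azithromycin (7 mm) ≤ 8 mm — Resistant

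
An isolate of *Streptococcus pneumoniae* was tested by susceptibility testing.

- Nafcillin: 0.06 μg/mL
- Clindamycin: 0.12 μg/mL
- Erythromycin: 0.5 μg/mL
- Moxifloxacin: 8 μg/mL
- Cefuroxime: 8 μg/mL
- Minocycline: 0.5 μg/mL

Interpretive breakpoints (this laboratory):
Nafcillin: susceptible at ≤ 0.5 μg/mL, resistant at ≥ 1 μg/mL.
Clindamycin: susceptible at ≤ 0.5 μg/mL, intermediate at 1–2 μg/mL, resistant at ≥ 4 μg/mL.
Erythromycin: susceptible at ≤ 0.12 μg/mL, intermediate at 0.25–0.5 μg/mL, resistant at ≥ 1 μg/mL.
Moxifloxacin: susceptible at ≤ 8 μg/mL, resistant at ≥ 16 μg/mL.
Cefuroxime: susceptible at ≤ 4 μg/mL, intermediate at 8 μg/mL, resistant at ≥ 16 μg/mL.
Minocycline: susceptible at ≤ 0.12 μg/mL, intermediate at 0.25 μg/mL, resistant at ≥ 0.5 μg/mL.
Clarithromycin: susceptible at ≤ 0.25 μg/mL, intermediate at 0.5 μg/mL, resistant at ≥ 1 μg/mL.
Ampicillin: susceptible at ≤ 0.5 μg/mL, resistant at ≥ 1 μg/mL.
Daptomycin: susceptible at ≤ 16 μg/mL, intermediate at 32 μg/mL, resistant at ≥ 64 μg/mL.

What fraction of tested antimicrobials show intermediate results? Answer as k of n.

2 of 6

Nafcillin 0.06 μg/mL: ≤ 0.5 μg/mL — Susceptible
Clindamycin 0.12 μg/mL: ≤ 0.5 μg/mL ⇒ S
Erythromycin (0.5 μg/mL) in 0.25–0.5 μg/mL ⇒ intermediate
Moxifloxacin 8 μg/mL: ≤ 8 μg/mL — susceptible
Cefuroxime: 8 μg/mL is = 8 μg/mL → Intermediate
Minocycline: 0.5 μg/mL is ≥ 0.5 μg/mL — R
Intermediate: 2/6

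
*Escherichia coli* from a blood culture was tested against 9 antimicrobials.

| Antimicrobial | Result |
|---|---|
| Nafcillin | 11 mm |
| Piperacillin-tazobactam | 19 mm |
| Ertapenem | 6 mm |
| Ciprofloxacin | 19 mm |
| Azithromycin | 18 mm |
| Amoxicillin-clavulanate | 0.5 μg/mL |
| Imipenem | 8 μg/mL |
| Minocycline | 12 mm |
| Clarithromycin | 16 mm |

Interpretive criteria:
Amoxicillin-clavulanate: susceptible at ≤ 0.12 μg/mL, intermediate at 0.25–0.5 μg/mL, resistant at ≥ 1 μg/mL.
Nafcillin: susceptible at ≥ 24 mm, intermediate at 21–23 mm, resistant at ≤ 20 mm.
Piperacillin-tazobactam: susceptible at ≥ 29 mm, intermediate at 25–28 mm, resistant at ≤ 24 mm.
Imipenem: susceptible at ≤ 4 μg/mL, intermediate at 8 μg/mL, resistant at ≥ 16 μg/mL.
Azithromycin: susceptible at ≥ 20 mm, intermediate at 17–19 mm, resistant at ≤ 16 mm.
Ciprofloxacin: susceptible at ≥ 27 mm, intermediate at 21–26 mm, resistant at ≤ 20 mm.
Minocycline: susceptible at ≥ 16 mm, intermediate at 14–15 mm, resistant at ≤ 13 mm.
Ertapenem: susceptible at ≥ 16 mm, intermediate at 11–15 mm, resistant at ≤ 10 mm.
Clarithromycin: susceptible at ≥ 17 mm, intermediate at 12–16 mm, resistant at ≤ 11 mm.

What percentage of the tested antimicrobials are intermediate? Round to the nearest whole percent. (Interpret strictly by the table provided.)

Nafcillin (11 mm) ≤ 20 mm ⇒ R
Piperacillin-tazobactam 19 mm: ≤ 24 mm → resistant
Ertapenem (6 mm) ≤ 10 mm — R
Ciprofloxacin (19 mm) ≤ 20 mm → R
Azithromycin (18 mm) in 17–19 mm ⇒ intermediate
Amoxicillin-clavulanate: 0.5 μg/mL is in 0.25–0.5 μg/mL → Intermediate
Imipenem (8 μg/mL) = 8 μg/mL ⇒ Intermediate
Minocycline: 12 mm is ≤ 13 mm — resistant
Clarithromycin: 16 mm is in 12–16 mm — I
Intermediate: 4/9

44%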